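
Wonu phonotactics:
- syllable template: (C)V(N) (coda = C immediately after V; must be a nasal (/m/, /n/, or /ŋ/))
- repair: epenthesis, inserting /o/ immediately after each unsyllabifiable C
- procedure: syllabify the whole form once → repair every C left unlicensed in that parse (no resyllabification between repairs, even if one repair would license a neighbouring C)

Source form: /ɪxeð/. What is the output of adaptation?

ɪxeðo

Syllabifying with onset maximization leaves /ð/ stranded (only a nasal (/m/, /n/, or /ŋ/) is licensed in coda position; onsets are limited to one consonant).
Epenthesis after each stranded consonant: /ð/ → /ðo/.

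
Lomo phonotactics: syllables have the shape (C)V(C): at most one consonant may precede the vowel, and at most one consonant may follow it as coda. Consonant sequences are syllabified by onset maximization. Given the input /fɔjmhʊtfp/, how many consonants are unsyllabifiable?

Syllabifying with onset maximization leaves /m/, /f/, /p/ stranded (at most one coda consonant is licensed; onsets are limited to one consonant).

3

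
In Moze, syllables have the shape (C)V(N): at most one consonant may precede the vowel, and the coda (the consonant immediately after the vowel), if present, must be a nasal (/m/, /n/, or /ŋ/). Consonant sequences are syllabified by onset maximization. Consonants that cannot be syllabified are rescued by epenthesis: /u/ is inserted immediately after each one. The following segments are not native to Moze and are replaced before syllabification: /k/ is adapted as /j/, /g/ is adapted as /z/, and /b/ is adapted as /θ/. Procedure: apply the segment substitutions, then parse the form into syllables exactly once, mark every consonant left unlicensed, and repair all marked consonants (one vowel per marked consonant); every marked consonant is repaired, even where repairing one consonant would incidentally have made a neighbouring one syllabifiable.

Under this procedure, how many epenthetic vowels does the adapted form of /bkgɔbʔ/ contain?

4

After substitution the input is /θjzɔθʔ/.
The unsyllabifiable consonants are /θ/, /j/, /θ/, /ʔ/; each receives one epenthetic vowel.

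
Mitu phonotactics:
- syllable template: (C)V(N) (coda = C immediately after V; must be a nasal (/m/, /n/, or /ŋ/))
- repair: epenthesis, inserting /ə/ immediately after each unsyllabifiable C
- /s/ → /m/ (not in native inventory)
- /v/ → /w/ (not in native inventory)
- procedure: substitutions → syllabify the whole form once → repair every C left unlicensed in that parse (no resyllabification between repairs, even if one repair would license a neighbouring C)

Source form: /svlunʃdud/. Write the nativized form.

Substitution: /s/ → /m/, /v/ → /w/, giving /mwlunʃdud/.
Syllabifying with onset maximization leaves /m/, /w/, /ʃ/, /d/ stranded (only a nasal (/m/, /n/, or /ŋ/) is licensed in coda position; onsets are limited to one consonant).
Each unlicensed consonant becomes the onset of a new syllable: /m/ → /mə/, /w/ → /wə/, /ʃ/ → /ʃə/, /d/ → /də/.

məwəlunʃədudə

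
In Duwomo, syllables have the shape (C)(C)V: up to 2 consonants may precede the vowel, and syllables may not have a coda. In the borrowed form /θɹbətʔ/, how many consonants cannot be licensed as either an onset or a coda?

The consonants /θ/, /t/, /ʔ/ cannot be parsed into a legal (C)(C)V syllable (no codas are permitted; onsets may contain at most 2 consonants).

3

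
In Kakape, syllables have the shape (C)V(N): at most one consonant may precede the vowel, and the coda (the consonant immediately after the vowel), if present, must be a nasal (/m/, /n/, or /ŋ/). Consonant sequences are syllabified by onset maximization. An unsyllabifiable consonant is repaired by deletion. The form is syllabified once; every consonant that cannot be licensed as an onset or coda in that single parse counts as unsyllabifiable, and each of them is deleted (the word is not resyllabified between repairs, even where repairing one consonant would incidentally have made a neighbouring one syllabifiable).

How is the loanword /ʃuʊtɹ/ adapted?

Syllabifying with onset maximization leaves /t/, /ɹ/ stranded (only a nasal (/m/, /n/, or /ŋ/) is licensed in coda position; onsets are limited to one consonant).
Each unlicensed consonant is deleted: /t/, /ɹ/.

ʃuʊ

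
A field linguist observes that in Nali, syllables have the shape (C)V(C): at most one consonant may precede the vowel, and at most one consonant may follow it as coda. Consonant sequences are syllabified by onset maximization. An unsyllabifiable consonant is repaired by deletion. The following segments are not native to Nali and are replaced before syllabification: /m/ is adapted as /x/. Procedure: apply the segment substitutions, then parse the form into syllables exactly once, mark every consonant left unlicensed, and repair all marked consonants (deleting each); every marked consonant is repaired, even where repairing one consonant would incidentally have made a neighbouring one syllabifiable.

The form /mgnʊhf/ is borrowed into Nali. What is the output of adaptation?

nʊh

Substitution: /m/ → /x/, giving /xgnʊhf/.
The consonants /x/, /g/, /f/ cannot be parsed into a legal (C)V(C) syllable (at most one coda consonant is licensed; onsets are limited to one consonant).
Deleting the stranded consonants removes /x/, /g/, /f/.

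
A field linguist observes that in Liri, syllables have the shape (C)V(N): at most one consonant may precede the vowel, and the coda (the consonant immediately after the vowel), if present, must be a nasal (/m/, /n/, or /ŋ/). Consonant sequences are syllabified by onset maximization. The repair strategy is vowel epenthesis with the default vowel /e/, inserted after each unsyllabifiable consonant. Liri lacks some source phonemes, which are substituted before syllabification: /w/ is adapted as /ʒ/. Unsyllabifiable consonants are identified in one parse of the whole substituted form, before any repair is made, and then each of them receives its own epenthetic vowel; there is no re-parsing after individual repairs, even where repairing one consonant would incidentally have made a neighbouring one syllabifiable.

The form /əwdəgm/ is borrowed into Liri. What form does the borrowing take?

Substitution: /w/ → /ʒ/, giving /əʒdəgm/.
The consonants /ʒ/, /g/, /m/ cannot be parsed into a legal (C)V(N) syllable (only a nasal (/m/, /n/, or /ŋ/) is licensed in coda position; onsets are limited to one consonant).
Each unlicensed consonant becomes the onset of a new syllable: /ʒ/ → /ʒe/, /g/ → /ge/, /m/ → /me/.

əʒedəgeme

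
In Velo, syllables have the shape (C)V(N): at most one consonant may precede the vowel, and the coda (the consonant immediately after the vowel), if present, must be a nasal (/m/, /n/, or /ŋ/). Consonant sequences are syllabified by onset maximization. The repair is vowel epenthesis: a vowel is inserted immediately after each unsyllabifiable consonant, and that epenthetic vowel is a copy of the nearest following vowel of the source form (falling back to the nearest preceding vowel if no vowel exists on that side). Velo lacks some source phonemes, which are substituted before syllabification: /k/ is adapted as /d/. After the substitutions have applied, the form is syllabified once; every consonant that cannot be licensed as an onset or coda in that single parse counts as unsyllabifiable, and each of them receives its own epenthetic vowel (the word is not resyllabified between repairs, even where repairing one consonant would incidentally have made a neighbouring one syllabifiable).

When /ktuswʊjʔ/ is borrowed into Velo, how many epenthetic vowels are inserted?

After substitution the input is /dtuswʊjʔ/.
The unsyllabifiable consonants are /d/, /s/, /j/, /ʔ/; each receives one epenthetic vowel.

4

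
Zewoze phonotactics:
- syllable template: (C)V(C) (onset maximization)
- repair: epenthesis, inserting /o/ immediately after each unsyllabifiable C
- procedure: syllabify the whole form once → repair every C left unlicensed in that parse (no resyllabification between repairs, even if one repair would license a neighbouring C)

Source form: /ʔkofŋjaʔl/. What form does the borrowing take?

ʔokofŋojaʔlo

Syllabifying with onset maximization leaves /ʔ/, /ŋ/, /l/ stranded (at most one coda consonant is licensed; onsets are limited to one consonant).
Inserting the epenthetic vowel yields /ʔ/ → /ʔo/, /ŋ/ → /ŋo/, /l/ → /lo/.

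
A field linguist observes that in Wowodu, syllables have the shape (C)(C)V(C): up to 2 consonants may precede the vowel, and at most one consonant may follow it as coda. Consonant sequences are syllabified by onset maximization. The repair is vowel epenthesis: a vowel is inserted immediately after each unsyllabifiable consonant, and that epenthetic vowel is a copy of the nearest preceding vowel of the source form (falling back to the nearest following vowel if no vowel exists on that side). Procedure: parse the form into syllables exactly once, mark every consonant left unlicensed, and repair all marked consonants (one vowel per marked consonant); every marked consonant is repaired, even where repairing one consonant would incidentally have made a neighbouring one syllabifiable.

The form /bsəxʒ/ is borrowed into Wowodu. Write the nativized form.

bsəxʒə

The consonants /ʒ/ cannot be parsed into a legal (C)(C)V(C) syllable (at most one coda consonant is licensed; onsets may contain at most 2 consonants).
Epenthesis after each stranded consonant: /ʒ/ → /ʒə/.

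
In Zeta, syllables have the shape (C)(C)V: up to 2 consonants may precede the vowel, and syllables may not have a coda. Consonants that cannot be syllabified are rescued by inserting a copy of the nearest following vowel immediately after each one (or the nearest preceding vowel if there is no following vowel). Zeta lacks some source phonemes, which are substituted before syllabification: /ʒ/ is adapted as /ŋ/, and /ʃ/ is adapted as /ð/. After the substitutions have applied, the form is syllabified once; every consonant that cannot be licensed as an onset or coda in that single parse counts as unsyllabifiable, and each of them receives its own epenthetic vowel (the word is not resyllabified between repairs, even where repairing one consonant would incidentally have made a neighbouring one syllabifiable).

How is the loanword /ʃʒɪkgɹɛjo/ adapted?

ðŋɪkɛgɹɛjo

Substitution: /ʃ/ → /ð/, /ʒ/ → /ŋ/, giving /ðŋɪkgɹɛjo/.
The consonants /k/ cannot be parsed into a legal (C)(C)V syllable (no codas are permitted; onsets may contain at most 2 consonants).
Inserting the epenthetic vowel yields /k/ → /kɛ/.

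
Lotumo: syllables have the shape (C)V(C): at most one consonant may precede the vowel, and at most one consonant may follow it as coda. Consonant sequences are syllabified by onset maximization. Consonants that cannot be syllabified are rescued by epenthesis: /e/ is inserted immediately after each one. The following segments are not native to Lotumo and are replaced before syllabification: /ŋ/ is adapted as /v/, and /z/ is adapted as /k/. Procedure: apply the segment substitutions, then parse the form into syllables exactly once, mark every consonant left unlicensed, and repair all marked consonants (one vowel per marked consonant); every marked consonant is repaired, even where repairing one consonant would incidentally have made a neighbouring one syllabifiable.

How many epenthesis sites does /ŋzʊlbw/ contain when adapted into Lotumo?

3

After substitution the input is /vkʊlbw/.
The unsyllabifiable consonants are /v/, /b/, /w/; each receives one epenthetic vowel.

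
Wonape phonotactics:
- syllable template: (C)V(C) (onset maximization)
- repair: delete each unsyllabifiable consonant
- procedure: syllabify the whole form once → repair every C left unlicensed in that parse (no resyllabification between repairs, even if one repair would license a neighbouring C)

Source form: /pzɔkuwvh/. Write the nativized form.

zɔkuw

Syllabifying with onset maximization leaves /p/, /v/, /h/ stranded (at most one coda consonant is licensed; onsets are limited to one consonant).
Each unlicensed consonant is deleted: /p/, /v/, /h/.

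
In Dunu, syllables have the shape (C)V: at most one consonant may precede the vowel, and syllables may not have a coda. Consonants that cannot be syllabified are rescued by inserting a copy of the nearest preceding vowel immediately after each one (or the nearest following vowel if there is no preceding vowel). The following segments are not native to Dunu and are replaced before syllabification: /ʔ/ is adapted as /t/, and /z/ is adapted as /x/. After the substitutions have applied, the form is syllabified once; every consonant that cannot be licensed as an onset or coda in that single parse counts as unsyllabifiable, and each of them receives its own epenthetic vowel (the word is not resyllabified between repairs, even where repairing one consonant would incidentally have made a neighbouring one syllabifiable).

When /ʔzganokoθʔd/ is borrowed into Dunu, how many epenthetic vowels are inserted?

5

After substitution the input is /txganokoθtd/.
The unsyllabifiable consonants are /t/, /x/, /θ/, /t/, /d/; each receives one epenthetic vowel.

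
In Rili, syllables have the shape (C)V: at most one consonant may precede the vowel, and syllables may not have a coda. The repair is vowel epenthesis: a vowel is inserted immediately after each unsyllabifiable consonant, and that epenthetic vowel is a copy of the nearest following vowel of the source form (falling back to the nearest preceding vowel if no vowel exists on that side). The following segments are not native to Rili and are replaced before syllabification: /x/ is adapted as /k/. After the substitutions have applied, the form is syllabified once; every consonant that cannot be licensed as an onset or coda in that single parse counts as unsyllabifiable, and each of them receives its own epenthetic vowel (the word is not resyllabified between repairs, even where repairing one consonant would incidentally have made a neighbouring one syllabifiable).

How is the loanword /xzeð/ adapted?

kezeðe

Substitution: /x/ → /k/, giving /kzeð/.
The consonants /k/, /ð/ cannot be parsed into a legal (C)V syllable (no codas are permitted; onsets are limited to one consonant).
Each unlicensed consonant becomes the onset of a new syllable: /k/ → /ke/, /ð/ → /ðe/.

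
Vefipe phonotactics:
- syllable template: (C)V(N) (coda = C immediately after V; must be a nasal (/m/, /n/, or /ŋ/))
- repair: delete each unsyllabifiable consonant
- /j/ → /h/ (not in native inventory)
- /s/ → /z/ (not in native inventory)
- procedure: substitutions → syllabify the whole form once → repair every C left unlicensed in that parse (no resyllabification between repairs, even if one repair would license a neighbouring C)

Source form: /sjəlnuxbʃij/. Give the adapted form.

hənuʃi

Substitution: /s/ → /z/, /j/ → /h/, giving /zhəlnuxbʃih/.
The consonants /z/, /l/, /x/, /b/, /h/ cannot be parsed into a legal (C)V(N) syllable (only a nasal (/m/, /n/, or /ŋ/) is licensed in coda position; onsets are limited to one consonant).
Deletion applies to /z/, /l/, /x/, /b/, /h/.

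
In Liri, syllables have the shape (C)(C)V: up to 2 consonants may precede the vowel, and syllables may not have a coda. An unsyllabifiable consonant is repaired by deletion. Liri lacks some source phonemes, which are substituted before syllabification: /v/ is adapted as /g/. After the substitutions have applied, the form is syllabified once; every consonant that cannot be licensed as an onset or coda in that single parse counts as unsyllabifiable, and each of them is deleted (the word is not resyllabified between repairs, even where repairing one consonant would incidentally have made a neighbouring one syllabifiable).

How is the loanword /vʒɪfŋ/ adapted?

gʒɪ

Substitution: /v/ → /g/, giving /gʒɪfŋ/.
Under (C)(C)V, the unsyllabifiable consonants are /f/, /ŋ/ (no codas are permitted; onsets may contain at most 2 consonants).
Deleting the stranded consonants removes /f/, /ŋ/.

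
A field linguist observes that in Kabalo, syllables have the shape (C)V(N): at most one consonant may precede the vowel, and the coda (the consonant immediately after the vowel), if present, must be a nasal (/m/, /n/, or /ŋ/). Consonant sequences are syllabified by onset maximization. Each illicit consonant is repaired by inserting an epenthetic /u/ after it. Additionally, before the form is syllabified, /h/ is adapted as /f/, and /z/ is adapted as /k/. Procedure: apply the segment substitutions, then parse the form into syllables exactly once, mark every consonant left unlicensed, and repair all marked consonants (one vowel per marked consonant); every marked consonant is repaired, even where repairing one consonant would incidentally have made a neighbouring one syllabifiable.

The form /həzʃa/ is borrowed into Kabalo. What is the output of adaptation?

fəkuʃa

Substitution: /h/ → /f/, /z/ → /k/, giving /fəkʃa/.
The consonants /k/ cannot be parsed into a legal (C)V(N) syllable (only a nasal (/m/, /n/, or /ŋ/) is licensed in coda position; onsets are limited to one consonant).
Epenthesis after each stranded consonant: /k/ → /ku/.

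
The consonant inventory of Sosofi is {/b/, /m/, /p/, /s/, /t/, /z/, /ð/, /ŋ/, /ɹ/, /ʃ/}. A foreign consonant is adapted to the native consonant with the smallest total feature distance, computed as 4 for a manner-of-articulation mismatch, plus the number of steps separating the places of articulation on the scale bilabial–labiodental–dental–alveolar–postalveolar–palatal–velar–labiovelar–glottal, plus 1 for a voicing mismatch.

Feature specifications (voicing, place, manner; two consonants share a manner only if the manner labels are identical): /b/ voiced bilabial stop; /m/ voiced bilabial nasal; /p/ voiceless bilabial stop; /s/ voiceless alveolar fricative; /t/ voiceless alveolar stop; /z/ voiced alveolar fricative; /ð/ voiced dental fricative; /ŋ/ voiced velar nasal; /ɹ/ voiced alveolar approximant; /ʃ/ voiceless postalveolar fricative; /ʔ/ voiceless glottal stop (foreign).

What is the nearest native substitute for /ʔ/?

t

/t/ is closest: same manner (stop), place distance 5 (glottal→alveolar), same voicing; total 5. Next closest is /ŋ/ at distance 7.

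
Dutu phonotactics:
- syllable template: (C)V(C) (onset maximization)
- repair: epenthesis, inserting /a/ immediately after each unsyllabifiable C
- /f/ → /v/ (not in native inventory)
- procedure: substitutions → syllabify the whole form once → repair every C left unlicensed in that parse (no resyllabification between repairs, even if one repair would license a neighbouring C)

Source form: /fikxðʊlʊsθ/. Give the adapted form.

vikxaðʊlʊsθa

Substitution: /f/ → /v/, giving /vikxðʊlʊsθ/.
Syllabifying with onset maximization leaves /x/, /θ/ stranded (at most one coda consonant is licensed; onsets are limited to one consonant).
Inserting the epenthetic vowel yields /x/ → /xa/, /θ/ → /θa/.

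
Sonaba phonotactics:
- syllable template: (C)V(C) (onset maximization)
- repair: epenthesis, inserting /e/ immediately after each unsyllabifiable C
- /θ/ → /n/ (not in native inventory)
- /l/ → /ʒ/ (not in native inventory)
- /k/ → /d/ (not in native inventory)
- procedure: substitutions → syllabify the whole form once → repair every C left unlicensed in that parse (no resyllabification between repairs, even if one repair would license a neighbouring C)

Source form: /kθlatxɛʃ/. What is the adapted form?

Substitution: /k/ → /d/, /θ/ → /n/, /l/ → /ʒ/, giving /dnʒatxɛʃ/.
The consonants /d/, /n/ cannot be parsed into a legal (C)V(C) syllable (at most one coda consonant is licensed; onsets are limited to one consonant).
Inserting the epenthetic vowel yields /d/ → /de/, /n/ → /ne/.

deneʒatxɛʃ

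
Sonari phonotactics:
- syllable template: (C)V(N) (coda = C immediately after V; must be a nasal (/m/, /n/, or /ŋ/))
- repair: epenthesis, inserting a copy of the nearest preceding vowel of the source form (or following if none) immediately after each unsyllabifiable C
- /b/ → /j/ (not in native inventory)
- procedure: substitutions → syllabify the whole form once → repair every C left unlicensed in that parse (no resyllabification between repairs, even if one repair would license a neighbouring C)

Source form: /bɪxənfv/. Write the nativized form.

Substitution: /b/ → /j/, giving /jɪxənfv/.
Under (C)V(N), the unsyllabifiable consonants are /f/, /v/ (only a nasal (/m/, /n/, or /ŋ/) is licensed in coda position; onsets are limited to one consonant).
Inserting the epenthetic vowel yields /f/ → /fə/, /v/ → /və/.

jɪxənfəvə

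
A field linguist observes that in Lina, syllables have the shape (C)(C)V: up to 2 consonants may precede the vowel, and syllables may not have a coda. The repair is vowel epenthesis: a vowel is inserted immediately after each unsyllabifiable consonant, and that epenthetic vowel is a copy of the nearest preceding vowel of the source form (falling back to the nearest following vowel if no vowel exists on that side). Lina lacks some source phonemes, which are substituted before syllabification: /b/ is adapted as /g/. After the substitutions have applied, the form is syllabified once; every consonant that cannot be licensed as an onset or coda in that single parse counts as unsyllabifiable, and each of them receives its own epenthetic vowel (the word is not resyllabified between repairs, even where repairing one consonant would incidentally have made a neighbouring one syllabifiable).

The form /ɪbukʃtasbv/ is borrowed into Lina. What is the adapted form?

Substitution: /b/ → /g/, giving /ɪgukʃtasgv/.
The consonants /k/, /s/, /g/, /v/ cannot be parsed into a legal (C)(C)V syllable (no codas are permitted; onsets may contain at most 2 consonants).
Each unlicensed consonant becomes the onset of a new syllable: /k/ → /ku/, /s/ → /sa/, /g/ → /ga/, /v/ → /va/.

ɪgukuʃtasagava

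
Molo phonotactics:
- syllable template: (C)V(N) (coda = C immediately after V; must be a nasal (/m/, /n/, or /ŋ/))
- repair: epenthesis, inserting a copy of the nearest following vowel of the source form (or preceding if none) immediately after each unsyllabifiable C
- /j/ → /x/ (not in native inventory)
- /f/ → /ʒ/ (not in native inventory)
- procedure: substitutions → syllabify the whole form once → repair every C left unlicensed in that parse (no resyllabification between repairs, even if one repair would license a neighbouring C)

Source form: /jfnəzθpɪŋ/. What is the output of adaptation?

xəʒənəzɪθɪpɪŋ

Substitution: /j/ → /x/, /f/ → /ʒ/, giving /xʒnəzθpɪŋ/.
Syllabifying with onset maximization leaves /x/, /ʒ/, /z/, /θ/ stranded (only a nasal (/m/, /n/, or /ŋ/) is licensed in coda position; onsets are limited to one consonant).
Inserting the epenthetic vowel yields /x/ → /xə/, /ʒ/ → /ʒə/, /z/ → /zɪ/, /θ/ → /θɪ/.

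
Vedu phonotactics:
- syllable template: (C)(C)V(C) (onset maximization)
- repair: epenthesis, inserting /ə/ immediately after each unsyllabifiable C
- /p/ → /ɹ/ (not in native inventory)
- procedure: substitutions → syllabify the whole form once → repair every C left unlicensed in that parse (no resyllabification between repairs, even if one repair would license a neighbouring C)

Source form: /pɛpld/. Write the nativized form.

Substitution: /p/ → /ɹ/, giving /ɹɛɹld/.
Under (C)(C)V(C), the unsyllabifiable consonants are /l/, /d/ (at most one coda consonant is licensed; onsets may contain at most 2 consonants).
Inserting the epenthetic vowel yields /l/ → /lə/, /d/ → /də/.

ɹɛɹlədə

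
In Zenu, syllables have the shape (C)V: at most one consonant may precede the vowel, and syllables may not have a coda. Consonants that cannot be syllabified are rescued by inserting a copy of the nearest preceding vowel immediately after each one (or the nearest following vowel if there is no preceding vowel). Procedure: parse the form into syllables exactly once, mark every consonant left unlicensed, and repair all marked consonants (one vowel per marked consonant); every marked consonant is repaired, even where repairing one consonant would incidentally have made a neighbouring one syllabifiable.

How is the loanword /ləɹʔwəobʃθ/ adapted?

Syllabifying with onset maximization leaves /ɹ/, /ʔ/, /b/, /ʃ/, /θ/ stranded (no codas are permitted; onsets are limited to one consonant).
Epenthesis after each stranded consonant: /ɹ/ → /ɹə/, /ʔ/ → /ʔə/, /b/ → /bo/, /ʃ/ → /ʃo/, /θ/ → /θo/.

ləɹəʔəwəoboʃoθo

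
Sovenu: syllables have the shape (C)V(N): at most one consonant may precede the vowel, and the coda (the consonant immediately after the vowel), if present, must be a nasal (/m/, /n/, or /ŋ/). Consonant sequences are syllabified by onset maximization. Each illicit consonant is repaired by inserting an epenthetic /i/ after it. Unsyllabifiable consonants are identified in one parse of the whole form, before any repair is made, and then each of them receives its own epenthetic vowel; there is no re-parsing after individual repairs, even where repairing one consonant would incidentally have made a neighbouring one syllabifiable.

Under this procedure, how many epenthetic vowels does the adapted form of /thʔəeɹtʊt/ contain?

4

The unsyllabifiable consonants are /t/, /h/, /ɹ/, /t/; each receives one epenthetic vowel.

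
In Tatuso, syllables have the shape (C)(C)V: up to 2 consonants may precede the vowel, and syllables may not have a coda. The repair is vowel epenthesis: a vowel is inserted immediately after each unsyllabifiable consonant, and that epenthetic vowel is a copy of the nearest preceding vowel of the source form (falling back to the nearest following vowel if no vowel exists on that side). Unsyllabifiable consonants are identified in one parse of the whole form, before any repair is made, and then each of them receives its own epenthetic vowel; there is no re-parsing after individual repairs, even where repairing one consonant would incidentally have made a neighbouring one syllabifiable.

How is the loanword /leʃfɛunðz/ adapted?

leʃfɛunuðuzu

Under (C)(C)V, the unsyllabifiable consonants are /n/, /ð/, /z/ (no codas are permitted; onsets may contain at most 2 consonants).
Each unlicensed consonant becomes the onset of a new syllable: /n/ → /nu/, /ð/ → /ðu/, /z/ → /zu/.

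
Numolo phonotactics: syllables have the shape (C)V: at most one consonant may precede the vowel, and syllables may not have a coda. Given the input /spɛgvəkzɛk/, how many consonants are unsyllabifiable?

4

Syllabifying with onset maximization leaves /s/, /g/, /k/, /k/ stranded (no codas are permitted; onsets are limited to one consonant).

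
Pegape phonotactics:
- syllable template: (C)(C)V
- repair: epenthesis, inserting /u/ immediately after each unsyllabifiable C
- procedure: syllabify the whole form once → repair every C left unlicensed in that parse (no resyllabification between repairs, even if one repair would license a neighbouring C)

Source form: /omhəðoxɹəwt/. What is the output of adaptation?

omhəðoxɹəwutu

The consonants /w/, /t/ cannot be parsed into a legal (C)(C)V syllable (no codas are permitted; onsets may contain at most 2 consonants).
Each unlicensed consonant becomes the onset of a new syllable: /w/ → /wu/, /t/ → /tu/.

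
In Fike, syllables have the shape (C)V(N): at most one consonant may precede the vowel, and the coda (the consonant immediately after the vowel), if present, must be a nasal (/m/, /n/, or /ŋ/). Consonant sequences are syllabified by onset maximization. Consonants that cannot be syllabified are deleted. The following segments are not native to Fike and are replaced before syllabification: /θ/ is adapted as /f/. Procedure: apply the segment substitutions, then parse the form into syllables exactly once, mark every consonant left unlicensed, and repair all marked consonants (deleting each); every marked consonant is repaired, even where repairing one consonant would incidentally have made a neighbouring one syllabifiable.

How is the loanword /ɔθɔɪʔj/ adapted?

ɔfɔɪ

Substitution: /θ/ → /f/, giving /ɔfɔɪʔj/.
Under (C)V(N), the unsyllabifiable consonants are /ʔ/, /j/ (only a nasal (/m/, /n/, or /ŋ/) is licensed in coda position; onsets are limited to one consonant).
Deleting the stranded consonants removes /ʔ/, /j/.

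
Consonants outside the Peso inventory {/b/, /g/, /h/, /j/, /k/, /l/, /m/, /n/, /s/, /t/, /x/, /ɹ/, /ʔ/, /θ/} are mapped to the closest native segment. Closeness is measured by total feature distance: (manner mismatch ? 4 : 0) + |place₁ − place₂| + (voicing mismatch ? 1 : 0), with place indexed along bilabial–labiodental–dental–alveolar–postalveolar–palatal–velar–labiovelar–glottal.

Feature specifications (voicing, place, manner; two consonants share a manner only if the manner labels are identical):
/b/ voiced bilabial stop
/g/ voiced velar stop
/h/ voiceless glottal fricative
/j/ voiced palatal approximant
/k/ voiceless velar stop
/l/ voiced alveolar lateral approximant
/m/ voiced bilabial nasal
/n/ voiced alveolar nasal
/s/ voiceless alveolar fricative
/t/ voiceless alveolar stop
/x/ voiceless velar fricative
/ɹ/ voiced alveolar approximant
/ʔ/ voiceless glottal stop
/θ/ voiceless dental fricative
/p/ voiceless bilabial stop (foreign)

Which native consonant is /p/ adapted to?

/b/ is closest: same manner (stop), place distance 0 (bilabial→bilabial), voicing differs (+1); total 1. Next closest is /t/ at distance 3.

b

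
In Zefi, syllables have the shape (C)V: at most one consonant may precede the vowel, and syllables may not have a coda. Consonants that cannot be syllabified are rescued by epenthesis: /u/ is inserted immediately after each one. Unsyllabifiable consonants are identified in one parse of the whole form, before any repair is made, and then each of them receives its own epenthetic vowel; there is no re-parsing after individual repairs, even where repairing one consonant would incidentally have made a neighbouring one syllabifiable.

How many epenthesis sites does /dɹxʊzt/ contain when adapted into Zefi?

The unsyllabifiable consonants are /d/, /ɹ/, /z/, /t/; each receives one epenthetic vowel.

4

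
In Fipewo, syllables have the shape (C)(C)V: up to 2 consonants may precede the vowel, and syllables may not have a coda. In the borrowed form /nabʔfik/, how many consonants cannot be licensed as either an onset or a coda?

Under (C)(C)V, the unsyllabifiable consonants are /b/, /k/ (no codas are permitted; onsets may contain at most 2 consonants).

2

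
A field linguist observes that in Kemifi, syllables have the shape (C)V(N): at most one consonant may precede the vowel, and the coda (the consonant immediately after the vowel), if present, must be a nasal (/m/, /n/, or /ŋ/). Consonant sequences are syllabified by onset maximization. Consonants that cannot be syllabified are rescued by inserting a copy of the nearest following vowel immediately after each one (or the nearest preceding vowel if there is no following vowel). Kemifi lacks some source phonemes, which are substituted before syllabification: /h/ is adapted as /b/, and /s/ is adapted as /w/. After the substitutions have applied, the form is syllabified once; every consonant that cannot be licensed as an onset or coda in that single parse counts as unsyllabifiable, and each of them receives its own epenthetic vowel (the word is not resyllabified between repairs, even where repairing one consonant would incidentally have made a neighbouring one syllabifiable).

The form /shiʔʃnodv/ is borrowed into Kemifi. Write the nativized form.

wibiʔoʃonodovo

Substitution: /s/ → /w/, /h/ → /b/, giving /wbiʔʃnodv/.
Under (C)V(N), the unsyllabifiable consonants are /w/, /ʔ/, /ʃ/, /d/, /v/ (only a nasal (/m/, /n/, or /ŋ/) is licensed in coda position; onsets are limited to one consonant).
Epenthesis after each stranded consonant: /w/ → /wi/, /ʔ/ → /ʔo/, /ʃ/ → /ʃo/, /d/ → /do/, /v/ → /vo/.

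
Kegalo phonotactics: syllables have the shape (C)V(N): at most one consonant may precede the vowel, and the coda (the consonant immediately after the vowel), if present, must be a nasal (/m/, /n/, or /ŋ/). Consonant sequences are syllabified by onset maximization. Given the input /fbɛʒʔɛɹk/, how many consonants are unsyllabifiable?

Syllabifying with onset maximization leaves /f/, /ʒ/, /ɹ/, /k/ stranded (only a nasal (/m/, /n/, or /ŋ/) is licensed in coda position; onsets are limited to one consonant).

4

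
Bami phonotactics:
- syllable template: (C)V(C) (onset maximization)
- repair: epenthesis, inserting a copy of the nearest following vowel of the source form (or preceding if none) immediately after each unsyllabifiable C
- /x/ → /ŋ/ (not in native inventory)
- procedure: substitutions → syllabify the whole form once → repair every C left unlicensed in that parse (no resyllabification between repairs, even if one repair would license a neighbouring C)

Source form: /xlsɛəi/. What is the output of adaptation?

Substitution: /x/ → /ŋ/, giving /ŋlsɛəi/.
Under (C)V(C), the unsyllabifiable consonants are /ŋ/, /l/ (at most one coda consonant is licensed; onsets are limited to one consonant).
Each unlicensed consonant becomes the onset of a new syllable: /ŋ/ → /ŋɛ/, /l/ → /lɛ/.

ŋɛlɛsɛəi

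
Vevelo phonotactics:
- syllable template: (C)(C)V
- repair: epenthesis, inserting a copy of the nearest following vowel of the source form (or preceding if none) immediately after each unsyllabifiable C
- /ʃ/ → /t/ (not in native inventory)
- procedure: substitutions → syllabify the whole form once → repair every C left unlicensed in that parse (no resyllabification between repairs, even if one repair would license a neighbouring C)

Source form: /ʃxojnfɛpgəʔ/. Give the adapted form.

Substitution: /ʃ/ → /t/, giving /txojnfɛpgəʔ/.
The consonants /j/, /ʔ/ cannot be parsed into a legal (C)(C)V syllable (no codas are permitted; onsets may contain at most 2 consonants).
Inserting the epenthetic vowel yields /j/ → /jɛ/, /ʔ/ → /ʔə/.

txojɛnfɛpgəʔə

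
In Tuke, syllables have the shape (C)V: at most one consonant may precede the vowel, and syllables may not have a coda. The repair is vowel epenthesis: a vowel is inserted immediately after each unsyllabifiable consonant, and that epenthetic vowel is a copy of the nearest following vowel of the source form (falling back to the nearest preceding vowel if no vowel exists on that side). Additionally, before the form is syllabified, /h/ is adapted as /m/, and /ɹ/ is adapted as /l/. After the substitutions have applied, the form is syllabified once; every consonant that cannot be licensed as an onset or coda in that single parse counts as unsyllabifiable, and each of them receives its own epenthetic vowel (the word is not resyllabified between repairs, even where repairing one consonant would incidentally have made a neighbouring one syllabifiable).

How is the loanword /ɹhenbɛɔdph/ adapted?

lemenɛbɛɔdɔpɔmɔ

Substitution: /ɹ/ → /l/, /h/ → /m/, giving /lmenbɛɔdpm/.
Under (C)V, the unsyllabifiable consonants are /l/, /n/, /d/, /p/, /m/ (no codas are permitted; onsets are limited to one consonant).
Epenthesis after each stranded consonant: /l/ → /le/, /n/ → /nɛ/, /d/ → /dɔ/, /p/ → /pɔ/, /m/ → /mɔ/.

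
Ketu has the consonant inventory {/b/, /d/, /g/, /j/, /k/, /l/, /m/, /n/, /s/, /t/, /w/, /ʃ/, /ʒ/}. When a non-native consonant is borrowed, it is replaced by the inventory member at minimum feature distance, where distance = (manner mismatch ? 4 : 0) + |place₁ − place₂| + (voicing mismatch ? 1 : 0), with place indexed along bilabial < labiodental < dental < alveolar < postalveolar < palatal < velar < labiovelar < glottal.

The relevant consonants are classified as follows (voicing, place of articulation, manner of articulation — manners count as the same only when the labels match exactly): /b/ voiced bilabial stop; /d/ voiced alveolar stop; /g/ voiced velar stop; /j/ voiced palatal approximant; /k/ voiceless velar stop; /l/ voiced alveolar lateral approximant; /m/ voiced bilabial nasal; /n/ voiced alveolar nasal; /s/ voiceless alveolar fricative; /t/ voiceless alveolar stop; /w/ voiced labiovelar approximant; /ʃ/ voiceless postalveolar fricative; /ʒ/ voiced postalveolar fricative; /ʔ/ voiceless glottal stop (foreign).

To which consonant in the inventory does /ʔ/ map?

k

/k/ is closest: same manner (stop), place distance 2 (glottal→velar), same voicing; total 2. Next closest is /g/ at distance 3.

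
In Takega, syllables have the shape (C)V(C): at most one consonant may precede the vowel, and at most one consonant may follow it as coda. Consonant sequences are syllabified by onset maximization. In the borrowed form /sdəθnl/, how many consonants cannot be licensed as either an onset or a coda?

3

Under (C)V(C), the unsyllabifiable consonants are /s/, /n/, /l/ (at most one coda consonant is licensed; onsets are limited to one consonant).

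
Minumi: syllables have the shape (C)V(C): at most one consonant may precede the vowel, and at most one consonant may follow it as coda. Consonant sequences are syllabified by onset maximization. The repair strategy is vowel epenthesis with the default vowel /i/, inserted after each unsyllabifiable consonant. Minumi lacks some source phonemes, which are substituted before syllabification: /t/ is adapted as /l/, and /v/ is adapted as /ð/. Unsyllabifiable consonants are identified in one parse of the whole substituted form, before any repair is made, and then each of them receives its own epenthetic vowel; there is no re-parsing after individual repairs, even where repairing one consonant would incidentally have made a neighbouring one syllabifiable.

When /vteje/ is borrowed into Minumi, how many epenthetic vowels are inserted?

1

After substitution the input is /ðleje/.
The unsyllabifiable consonants are /ð/; each receives one epenthetic vowel.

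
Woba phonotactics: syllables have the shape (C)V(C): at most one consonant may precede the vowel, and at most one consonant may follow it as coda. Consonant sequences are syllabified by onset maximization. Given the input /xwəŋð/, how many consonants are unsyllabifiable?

2

Under (C)V(C), the unsyllabifiable consonants are /x/, /ð/ (at most one coda consonant is licensed; onsets are limited to one consonant).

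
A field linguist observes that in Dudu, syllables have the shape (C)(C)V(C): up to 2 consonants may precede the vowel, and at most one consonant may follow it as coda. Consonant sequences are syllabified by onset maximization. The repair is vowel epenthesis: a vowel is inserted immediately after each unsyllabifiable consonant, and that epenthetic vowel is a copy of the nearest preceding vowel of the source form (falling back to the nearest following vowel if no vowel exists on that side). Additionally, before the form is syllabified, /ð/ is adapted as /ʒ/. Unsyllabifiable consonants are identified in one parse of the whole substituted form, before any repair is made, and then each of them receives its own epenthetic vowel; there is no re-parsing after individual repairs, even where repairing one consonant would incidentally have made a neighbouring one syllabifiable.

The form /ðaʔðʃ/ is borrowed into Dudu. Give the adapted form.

Substitution: /ð/ → /ʒ/, giving /ʒaʔʒʃ/.
The consonants /ʒ/, /ʃ/ cannot be parsed into a legal (C)(C)V(C) syllable (at most one coda consonant is licensed; onsets may contain at most 2 consonants).
Inserting the epenthetic vowel yields /ʒ/ → /ʒa/, /ʃ/ → /ʃa/.

ʒaʔʒaʃa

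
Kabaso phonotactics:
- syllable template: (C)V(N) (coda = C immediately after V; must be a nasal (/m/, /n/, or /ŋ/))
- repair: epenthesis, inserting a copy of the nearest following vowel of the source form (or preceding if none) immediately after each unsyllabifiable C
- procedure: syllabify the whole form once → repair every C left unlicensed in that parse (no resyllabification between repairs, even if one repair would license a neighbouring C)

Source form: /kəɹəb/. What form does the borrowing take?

kəɹəbə

Under (C)V(N), the unsyllabifiable consonants are /b/ (only a nasal (/m/, /n/, or /ŋ/) is licensed in coda position; onsets are limited to one consonant).
Epenthesis after each stranded consonant: /b/ → /bə/.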